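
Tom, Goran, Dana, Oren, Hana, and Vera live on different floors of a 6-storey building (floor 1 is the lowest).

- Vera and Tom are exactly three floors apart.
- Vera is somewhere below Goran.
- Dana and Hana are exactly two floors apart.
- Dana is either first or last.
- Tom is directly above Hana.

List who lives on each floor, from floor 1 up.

Oren, Vera, Goran, Hana, Tom, Dana

From clues 1–2: Tom is in {1,2,4,5,6}.
From clues 1–3: Oren is in {1,2,4,6}.
From clues 1–4: Tom is in {2,5}.
From clues 1–5: Oren → floor 1, Vera → floor 2, Goran → floor 3, Hana → floor 4, Tom → floor 5, Dana → floor 6.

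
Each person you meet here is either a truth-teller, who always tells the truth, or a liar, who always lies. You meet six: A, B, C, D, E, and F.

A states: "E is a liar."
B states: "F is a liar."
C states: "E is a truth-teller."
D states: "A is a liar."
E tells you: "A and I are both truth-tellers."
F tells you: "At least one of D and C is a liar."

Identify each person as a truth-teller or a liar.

A: truth-teller, B: liar, C: liar, D: liar, E: liar, F: truth-teller

Consider A. Suppose A is a liar.
Then no assignment of the remaining roles makes every statement match its speaker's type — contradiction.
So A is a truth-teller.
With that fixed, D's statement is false, so D is a liar.
With that fixed, F's statement is true, so F is a truth-teller.
With that fixed, B's statement is false, so B is a liar.
Consider C. Suppose C is a truth-teller.
Then no assignment of the remaining roles makes every statement match its speaker's type — contradiction.
So C is a liar.
Consider E. Suppose E is a truth-teller.
Then A's statement comes out false, contradicting A being a truth-teller.
So E is a liar.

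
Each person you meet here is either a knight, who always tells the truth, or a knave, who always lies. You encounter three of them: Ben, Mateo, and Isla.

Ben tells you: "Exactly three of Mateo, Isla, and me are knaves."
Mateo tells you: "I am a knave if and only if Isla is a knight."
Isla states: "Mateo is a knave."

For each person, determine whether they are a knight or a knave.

Consider Ben. Suppose Ben is a knight.
Then Ben's own statement would have to be true, but it can't be — contradiction.
So Ben is a knave.
Consider Mateo. Suppose Mateo is a knave.
Then no assignment of the remaining roles makes every statement match its speaker's type — contradiction.
So Mateo is a knight.
With that fixed, Isla's statement is false, so Isla is a knave.

Ben: knave, Mateo: knight, Isla: knave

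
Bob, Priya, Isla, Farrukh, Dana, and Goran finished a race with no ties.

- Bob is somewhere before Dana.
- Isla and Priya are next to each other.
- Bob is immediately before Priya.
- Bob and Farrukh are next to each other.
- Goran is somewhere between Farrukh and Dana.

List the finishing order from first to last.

From clue 1: Bob is in {1,2,3,4,5}.
From clues 1–3: Bob is in {1,2,3}.
From clues 1–4: Bob is in {2,3}.
From clues 1–5: Farrukh → place 1, Bob → place 2, Priya → place 3, Isla → place 4, Goran → place 5, Dana → place 6.

Farrukh, Bob, Priya, Isla, Goran, Dana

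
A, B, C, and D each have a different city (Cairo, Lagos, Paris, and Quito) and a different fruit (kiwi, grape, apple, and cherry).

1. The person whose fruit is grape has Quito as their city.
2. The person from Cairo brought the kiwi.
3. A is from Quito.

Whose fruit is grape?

A

With clues 1–3, B, C, and D are impossible for the one with fruit grape.
That leaves A.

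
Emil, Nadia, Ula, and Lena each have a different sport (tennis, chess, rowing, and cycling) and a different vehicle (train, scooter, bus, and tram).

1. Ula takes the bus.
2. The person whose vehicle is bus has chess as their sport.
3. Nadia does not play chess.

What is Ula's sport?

With clues 1–2, cycling, rowing, and tennis are impossible for Ula's sport.
That leaves chess.

chess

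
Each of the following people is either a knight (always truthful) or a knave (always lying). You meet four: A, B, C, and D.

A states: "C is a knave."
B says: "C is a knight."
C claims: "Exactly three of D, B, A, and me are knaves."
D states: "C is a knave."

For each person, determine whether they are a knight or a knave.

Consider A. Suppose A is a knave.
Then no assignment of the remaining roles makes every statement match its speaker's type — contradiction.
So A is a knight.
Consider B. Suppose B is a knight.
Then no assignment of the remaining roles makes every statement match its speaker's type — contradiction.
So B is a knave.
Consider C. Suppose C is a knight.
Then A's statement comes out false, contradicting A being a knight.
So C is a knave.
With that fixed, D's statement is true, so D is a knight.

A: knight, B: knave, C: knave, D: knight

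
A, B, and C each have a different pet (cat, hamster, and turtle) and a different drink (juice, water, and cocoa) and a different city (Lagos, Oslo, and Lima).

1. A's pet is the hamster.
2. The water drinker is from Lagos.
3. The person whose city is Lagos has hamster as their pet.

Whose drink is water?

A

With clues 1–3, B and C are impossible for the one with drink water.
That leaves A.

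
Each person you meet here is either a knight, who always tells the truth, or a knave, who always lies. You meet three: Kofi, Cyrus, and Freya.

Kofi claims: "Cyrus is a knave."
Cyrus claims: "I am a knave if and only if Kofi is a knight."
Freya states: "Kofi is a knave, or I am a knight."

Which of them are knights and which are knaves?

Consider Kofi. Suppose Kofi is a knight.
Then whichever role Cyrus has, Cyrus's statement has the wrong truth value — contradiction.
So Kofi is a knave.
With that fixed, Freya's statement is true, so Freya is a knight.
Consider Cyrus. Suppose Cyrus is a knave.
Then Kofi's statement comes out true, contradicting Kofi being a knave.
So Cyrus is a knight.

Kofi: knave, Cyrus: knight, Freya: knight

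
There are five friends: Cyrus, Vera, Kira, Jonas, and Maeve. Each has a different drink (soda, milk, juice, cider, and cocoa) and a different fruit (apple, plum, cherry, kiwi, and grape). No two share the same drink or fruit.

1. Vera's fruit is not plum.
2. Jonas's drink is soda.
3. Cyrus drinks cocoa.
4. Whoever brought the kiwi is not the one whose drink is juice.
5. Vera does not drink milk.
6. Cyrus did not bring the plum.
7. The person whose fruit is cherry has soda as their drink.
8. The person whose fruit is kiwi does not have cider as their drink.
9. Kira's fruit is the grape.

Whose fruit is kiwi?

With clues 1–7, Jonas is impossible for the one with fruit kiwi.
With clues 1–8, Vera is impossible for the one with fruit kiwi.
With clues 1–9, Kira and Maeve are impossible for the one with fruit kiwi.
That leaves Cyrus.

Cyrus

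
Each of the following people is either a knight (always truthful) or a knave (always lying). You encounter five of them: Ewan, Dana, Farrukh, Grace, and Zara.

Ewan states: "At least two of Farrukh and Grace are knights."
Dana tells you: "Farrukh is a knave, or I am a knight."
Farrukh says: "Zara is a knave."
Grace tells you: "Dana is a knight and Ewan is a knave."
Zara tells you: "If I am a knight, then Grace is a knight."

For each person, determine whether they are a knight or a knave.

Consider Ewan. Suppose Ewan is a knight.
Then no assignment of the remaining roles makes every statement match its speaker's type — contradiction.
So Ewan is a knave.
Consider Dana. Suppose Dana is a knave.
Then no assignment of the remaining roles makes every statement match its speaker's type — contradiction.
So Dana is a knight.
With that fixed, Grace's statement is true, so Grace is a knight.
With that fixed, Zara's statement is true, so Zara is a knight.
With that fixed, Farrukh's statement is false, so Farrukh is a knave.

Ewan: knave, Dana: knight, Farrukh: knave, Grace: knight, Zara: knight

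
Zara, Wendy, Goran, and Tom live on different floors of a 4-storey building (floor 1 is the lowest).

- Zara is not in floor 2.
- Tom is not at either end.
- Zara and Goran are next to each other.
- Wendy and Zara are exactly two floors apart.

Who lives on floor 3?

With clues 1–3, Wendy is ruled out for floor 3.
With clues 1–4, Goran and Tom are ruled out for floor 3.
So floor 3 is Zara.

Zara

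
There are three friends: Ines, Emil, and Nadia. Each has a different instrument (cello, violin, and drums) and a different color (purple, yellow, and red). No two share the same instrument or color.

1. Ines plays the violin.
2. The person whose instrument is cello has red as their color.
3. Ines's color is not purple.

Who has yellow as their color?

Ines

With clues 1–3, Emil and Nadia are impossible for the one with color yellow.
That leaves Ines.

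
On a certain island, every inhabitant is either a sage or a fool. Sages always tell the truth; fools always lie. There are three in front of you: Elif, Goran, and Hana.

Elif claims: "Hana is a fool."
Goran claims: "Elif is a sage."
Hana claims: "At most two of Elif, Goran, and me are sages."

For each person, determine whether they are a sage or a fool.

Consider Elif. Suppose Elif is a sage.
Then no assignment of the remaining roles makes every statement match its speaker's type — contradiction.
So Elif is a fool.
With that fixed, Goran's statement is false, so Goran is a fool.
With that fixed, Hana's statement is true, so Hana is a sage.

Elif: fool, Goran: fool, Hana: sage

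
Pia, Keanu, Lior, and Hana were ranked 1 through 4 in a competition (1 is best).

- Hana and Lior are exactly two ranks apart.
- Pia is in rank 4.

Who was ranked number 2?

Keanu

With clues 1–2, Hana, Lior, and Pia are ruled out for rank 2.
So rank 2 is Keanu.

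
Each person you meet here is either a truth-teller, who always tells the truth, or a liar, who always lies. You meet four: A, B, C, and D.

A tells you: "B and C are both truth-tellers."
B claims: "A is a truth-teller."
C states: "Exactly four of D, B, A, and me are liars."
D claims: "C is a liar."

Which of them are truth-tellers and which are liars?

A: liar, B: liar, C: liar, D: truth-teller

Consider A. Suppose A is a truth-teller.
Then no assignment of the remaining roles makes every statement match its speaker's type — contradiction.
So A is a liar.
With that fixed, B's statement is false, so B is a liar.
Consider C. Suppose C is a truth-teller.
Then C's own statement would have to be true, but it can't be — contradiction.
So C is a liar.
With that fixed, D's statement is true, so D is a truth-teller.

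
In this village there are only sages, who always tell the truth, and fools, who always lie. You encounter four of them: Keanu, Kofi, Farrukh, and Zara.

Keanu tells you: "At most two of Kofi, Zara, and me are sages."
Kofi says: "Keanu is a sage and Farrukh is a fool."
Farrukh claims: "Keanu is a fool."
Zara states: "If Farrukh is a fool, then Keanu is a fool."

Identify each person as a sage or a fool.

Consider Keanu. Suppose Keanu is a fool.
Then Keanu's own statement would have to be false, but it can't be — contradiction.
So Keanu is a sage.
With that fixed, Farrukh's statement is false, so Farrukh is a fool.
With that fixed, Zara's statement is false, so Zara is a fool.
With that fixed, Kofi's statement is true, so Kofi is a sage.

Keanu: sage, Kofi: sage, Farrukh: fool, Zara: fool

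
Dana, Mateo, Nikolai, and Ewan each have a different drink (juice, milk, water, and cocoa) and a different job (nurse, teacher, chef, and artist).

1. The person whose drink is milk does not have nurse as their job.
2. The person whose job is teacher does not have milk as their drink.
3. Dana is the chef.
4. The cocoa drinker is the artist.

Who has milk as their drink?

Dana

With clues 1–4, Ewan, Mateo, and Nikolai are impossible for the one with drink milk.
That leaves Dana.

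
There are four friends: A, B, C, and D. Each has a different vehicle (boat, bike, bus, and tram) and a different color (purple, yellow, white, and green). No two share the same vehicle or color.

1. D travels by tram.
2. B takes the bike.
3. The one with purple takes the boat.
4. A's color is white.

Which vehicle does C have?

Clue 1 rules out tram for C's vehicle.
With clues 1–2, bike is impossible for C's vehicle.
With clues 1–4, bus is impossible for C's vehicle.
That leaves boat.

boat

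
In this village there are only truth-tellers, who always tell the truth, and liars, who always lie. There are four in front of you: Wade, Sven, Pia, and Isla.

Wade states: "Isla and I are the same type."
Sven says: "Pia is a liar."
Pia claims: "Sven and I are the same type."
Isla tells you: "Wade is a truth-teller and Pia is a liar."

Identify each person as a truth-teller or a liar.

Consider Wade. Suppose Wade is a liar.
Then no assignment of the remaining roles makes every statement match its speaker's type — contradiction.
So Wade is a truth-teller.
Consider Sven. Suppose Sven is a liar.
Then whichever role Pia has, Pia's statement has the wrong truth value — contradiction.
So Sven is a truth-teller.
Consider Pia. Suppose Pia is a truth-teller.
Then Sven's statement comes out false, contradicting Sven being a truth-teller.
So Pia is a liar.
With that fixed, Isla's statement is true, so Isla is a truth-teller.

Wade: truth-teller, Sven: truth-teller, Pia: liar, Isla: truth-teller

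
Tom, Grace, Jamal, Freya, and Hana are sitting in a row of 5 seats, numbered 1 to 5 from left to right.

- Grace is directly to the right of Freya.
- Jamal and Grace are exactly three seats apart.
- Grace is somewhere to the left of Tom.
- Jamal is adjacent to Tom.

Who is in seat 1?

With clue 1, Grace is ruled out for seat 1.
With clues 1–3, Hana and Tom are ruled out for seat 1.
With clues 1–4, Jamal is ruled out for seat 1.
So seat 1 is Freya.

Freya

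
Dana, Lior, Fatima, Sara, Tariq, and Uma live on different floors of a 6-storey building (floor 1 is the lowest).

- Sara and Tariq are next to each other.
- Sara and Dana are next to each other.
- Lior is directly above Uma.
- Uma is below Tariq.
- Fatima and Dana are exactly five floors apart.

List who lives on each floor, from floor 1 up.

From clues 1–2: Sara is in {2,3,4,5}.
From clues 1–3: Lior is in {2,3,5,6}.
From clues 1–4: Lior is in {2,3}.
From clues 1–5: Fatima → floor 1, Uma → floor 2, Lior → floor 3, Tariq → floor 4, Sara → floor 5, Dana → floor 6.

Fatima, Uma, Lior, Tariq, Sara, Dana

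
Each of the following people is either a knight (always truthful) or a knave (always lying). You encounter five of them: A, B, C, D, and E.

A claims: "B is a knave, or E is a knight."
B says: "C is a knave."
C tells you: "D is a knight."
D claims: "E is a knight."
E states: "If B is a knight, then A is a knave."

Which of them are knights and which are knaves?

Consider A. Suppose A is a knave.
Then no assignment of the remaining roles makes every statement match its speaker's type — contradiction.
So A is a knight.
Consider B. Suppose B is a knight.
Then no assignment of the remaining roles makes every statement match its speaker's type — contradiction.
So B is a knave.
With that fixed, E's statement is true, so E is a knight.
With that fixed, D's statement is true, so D is a knight.
With that fixed, C's statement is true, so C is a knight.

A: knight, B: knave, C: knight, D: knight, E: knight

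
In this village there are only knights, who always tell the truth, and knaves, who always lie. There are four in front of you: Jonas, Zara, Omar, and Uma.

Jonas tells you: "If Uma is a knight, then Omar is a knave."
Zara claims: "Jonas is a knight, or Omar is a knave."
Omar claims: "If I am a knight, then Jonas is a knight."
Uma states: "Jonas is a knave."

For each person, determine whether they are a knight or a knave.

Jonas: knight, Zara: knight, Omar: knight, Uma: knave

Consider Jonas. Suppose Jonas is a knave.
Then whichever role Omar has, Omar's statement has the wrong truth value — contradiction.
So Jonas is a knight.
With that fixed, Zara's statement is true, so Zara is a knight.
With that fixed, Omar's statement is true, so Omar is a knight.
With that fixed, Uma's statement is false, so Uma is a knave.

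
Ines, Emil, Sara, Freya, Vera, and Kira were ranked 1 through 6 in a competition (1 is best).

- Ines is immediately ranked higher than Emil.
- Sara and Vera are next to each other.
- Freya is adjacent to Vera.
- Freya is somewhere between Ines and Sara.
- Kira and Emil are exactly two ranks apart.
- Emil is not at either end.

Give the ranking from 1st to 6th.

Kira, Ines, Emil, Freya, Vera, Sara

From clue 1: Ines is in {1,2,3,4,5}.
From clues 1–3: Ines is in {1,2,4,5}.
From clues 1–4: Freya is in {3,4}.
From clues 1–5: Ines is in {2,5}.
From clues 1–6: Kira → rank 1, Ines → rank 2, Emil → rank 3, Freya → rank 4, Vera → rank 5, Sara → rank 6.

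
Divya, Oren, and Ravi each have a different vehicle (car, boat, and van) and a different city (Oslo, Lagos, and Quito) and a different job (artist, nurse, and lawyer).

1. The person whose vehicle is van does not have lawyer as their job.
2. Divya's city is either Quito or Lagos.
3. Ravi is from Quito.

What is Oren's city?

With clues 1–3, Lagos and Quito are impossible for Oren's city.
That leaves Oslo.

Oslo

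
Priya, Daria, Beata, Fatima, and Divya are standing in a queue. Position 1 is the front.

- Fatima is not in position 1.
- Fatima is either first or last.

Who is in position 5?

With clues 1–2, Beata, Daria, Divya, and Priya are ruled out for position 5.
So position 5 is Fatima.

Fatima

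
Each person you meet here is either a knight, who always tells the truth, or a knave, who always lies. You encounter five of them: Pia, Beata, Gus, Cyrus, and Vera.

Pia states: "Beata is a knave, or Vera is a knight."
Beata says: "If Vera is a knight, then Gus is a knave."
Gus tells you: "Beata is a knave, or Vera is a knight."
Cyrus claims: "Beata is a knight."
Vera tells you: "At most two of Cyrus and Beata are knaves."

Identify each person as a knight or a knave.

Regardless of anyone's role, Vera's statement is true, so Vera is a knight.
With that fixed, Pia's statement is true, so Pia is a knight.
With that fixed, Gus's statement is true, so Gus is a knight.
With that fixed, Beata's statement is false, so Beata is a knave.
With that fixed, Cyrus's statement is false, so Cyrus is a knave.

Pia: knight, Beata: knave, Gus: knight, Cyrus: knave, Vera: knight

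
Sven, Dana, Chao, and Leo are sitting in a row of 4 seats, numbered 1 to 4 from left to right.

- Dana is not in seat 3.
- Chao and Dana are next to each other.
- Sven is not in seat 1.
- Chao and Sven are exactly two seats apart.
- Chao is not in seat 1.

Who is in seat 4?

Sven

With clues 1–2, Chao is ruled out for seat 4.
With clues 1–4, Dana is ruled out for seat 4.
With clues 1–5, Leo is ruled out for seat 4.
So seat 4 is Sven.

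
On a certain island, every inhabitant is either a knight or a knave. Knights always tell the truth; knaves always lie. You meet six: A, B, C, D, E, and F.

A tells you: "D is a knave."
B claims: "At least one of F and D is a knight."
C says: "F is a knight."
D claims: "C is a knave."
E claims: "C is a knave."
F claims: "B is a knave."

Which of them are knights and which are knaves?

A: knave, B: knight, C: knave, D: knight, E: knight, F: knave

Consider A. Suppose A is a knight.
Then no assignment of the remaining roles makes every statement match its speaker's type — contradiction.
So A is a knave.
Consider B. Suppose B is a knave.
Then no assignment of the remaining roles makes every statement match its speaker's type — contradiction.
So B is a knight.
With that fixed, F's statement is false, so F is a knave.
With that fixed, C's statement is false, so C is a knave.
With that fixed, D's statement is true, so D is a knight.
With that fixed, E's statement is true, so E is a knight.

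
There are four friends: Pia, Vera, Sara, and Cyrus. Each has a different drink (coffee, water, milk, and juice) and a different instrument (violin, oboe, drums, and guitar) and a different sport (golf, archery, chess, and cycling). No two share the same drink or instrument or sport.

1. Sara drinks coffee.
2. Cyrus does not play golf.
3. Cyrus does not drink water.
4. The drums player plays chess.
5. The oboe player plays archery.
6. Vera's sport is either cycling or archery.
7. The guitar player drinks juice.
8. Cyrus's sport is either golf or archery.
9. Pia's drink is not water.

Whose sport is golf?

Pia

With clues 1–2, Cyrus is impossible for the one with sport golf.
With clues 1–6, Vera is impossible for the one with sport golf.
With clues 1–9, Sara is impossible for the one with sport golf.
That leaves Pia.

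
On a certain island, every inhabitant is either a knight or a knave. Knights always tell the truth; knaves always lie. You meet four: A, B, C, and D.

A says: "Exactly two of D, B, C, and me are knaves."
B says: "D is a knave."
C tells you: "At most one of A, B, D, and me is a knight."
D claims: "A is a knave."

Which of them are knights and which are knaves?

Consider A. Suppose A is a knave.
Then no assignment of the remaining roles makes every statement match its speaker's type — contradiction.
So A is a knight.
With that fixed, D's statement is false, so D is a knave.
With that fixed, B's statement is true, so B is a knight.
With that fixed, C's statement is false, so C is a knave.

A: knight, B: knight, C: knave, D: knave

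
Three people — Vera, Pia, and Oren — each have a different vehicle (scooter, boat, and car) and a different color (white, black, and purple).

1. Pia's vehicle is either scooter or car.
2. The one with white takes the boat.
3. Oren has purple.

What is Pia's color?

black

With clues 1–2, white is impossible for Pia's color.
With clues 1–3, purple is impossible for Pia's color.
That leaves black.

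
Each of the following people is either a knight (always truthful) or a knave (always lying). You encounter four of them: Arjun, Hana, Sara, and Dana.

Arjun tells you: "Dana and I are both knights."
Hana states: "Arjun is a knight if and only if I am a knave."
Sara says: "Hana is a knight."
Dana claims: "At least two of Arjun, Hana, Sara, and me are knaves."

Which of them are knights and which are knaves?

Consider Arjun. Suppose Arjun is a knight.
Then whichever role Hana has, Hana's statement has the wrong truth value — contradiction.
So Arjun is a knave.
Consider Hana. Suppose Hana is a knight.
Then no assignment of the remaining roles makes every statement match its speaker's type — contradiction.
So Hana is a knave.
With that fixed, Sara's statement is false, so Sara is a knave.
With that fixed, Dana's statement is true, so Dana is a knight.

Arjun: knave, Hana: knave, Sara: knave, Dana: knight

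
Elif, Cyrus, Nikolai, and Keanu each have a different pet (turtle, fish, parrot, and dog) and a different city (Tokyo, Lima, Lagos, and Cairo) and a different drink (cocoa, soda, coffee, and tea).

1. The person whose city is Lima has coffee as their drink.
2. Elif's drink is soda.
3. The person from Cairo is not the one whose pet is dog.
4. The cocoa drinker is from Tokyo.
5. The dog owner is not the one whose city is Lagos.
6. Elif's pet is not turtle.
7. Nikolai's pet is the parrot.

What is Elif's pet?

fish

With clues 1–5, dog is impossible for Elif's pet.
With clues 1–6, turtle is impossible for Elif's pet.
With clues 1–7, parrot is impossible for Elif's pet.
That leaves fish.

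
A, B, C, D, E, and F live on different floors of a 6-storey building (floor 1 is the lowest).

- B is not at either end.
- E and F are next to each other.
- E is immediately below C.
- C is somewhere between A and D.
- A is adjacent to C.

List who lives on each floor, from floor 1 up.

From clue 1: B is in {2,3,4,5}.
From clues 1–4: A is in {1,6}.
From clues 1–5: D → floor 1, B → floor 2, F → floor 3, E → floor 4, C → floor 5, A → floor 6.

D, B, F, E, C, A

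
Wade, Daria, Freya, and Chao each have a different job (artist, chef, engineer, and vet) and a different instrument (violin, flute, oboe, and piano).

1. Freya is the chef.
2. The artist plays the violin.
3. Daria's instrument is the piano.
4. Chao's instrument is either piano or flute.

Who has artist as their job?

Clue 1 rules out Freya for the one with job artist.
With clues 1–3, Daria is impossible for the one with job artist.
With clues 1–4, Chao is impossible for the one with job artist.
That leaves Wade.

Wade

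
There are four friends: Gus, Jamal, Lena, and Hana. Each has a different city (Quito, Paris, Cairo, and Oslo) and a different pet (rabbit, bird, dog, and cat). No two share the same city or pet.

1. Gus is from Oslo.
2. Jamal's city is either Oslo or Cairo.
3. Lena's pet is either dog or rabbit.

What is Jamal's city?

Clue 1 rules out Oslo for Jamal's city.
With clues 1–2, Paris and Quito are impossible for Jamal's city.
That leaves Cairo.

Cairo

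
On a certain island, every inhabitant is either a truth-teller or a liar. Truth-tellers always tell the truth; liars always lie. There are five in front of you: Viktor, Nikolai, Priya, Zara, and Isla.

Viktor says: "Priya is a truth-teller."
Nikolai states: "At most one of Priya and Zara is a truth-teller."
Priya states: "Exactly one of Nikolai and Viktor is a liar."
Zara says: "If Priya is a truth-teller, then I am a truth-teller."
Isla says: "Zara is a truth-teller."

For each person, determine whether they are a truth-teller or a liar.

Consider Viktor. Suppose Viktor is a liar.
Then no assignment of the remaining roles makes every statement match its speaker's type — contradiction.
So Viktor is a truth-teller.
Consider Nikolai. Suppose Nikolai is a truth-teller.
Then no assignment of the remaining roles makes every statement match its speaker's type — contradiction.
So Nikolai is a liar.
With that fixed, Priya's statement is true, so Priya is a truth-teller.
Consider Zara. Suppose Zara is a liar.
Then Nikolai's statement comes out true, contradicting Nikolai being a liar.
So Zara is a truth-teller.
With that fixed, Isla's statement is true, so Isla is a truth-teller.

Viktor: truth-teller, Nikolai: liar, Priya: truth-teller, Zara: truth-teller, Isla: truth-teller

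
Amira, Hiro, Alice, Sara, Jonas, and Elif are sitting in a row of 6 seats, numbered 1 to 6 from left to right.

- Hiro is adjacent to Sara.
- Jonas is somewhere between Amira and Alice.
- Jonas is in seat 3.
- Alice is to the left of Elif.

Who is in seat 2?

Elif

With clues 1–3, Hiro, Jonas, and Sara are ruled out for seat 2.
With clues 1–4, Alice and Amira are ruled out for seat 2.
So seat 2 is Elif.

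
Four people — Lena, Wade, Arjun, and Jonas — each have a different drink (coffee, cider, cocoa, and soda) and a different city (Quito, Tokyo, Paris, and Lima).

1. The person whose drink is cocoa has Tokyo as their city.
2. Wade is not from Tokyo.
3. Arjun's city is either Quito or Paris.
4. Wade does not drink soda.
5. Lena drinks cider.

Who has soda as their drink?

Arjun

With clues 1–4, Wade is impossible for the one with drink soda.
With clues 1–5, Jonas and Lena are impossible for the one with drink soda.
That leaves Arjun.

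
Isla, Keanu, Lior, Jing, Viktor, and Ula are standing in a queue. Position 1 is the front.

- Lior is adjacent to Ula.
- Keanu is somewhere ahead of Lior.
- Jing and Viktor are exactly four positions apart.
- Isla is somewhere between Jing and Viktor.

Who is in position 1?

Keanu

With clues 1–2, Lior and Ula are ruled out for position 1.
With clues 1–4, Isla, Jing, and Viktor are ruled out for position 1.
So position 1 is Keanu.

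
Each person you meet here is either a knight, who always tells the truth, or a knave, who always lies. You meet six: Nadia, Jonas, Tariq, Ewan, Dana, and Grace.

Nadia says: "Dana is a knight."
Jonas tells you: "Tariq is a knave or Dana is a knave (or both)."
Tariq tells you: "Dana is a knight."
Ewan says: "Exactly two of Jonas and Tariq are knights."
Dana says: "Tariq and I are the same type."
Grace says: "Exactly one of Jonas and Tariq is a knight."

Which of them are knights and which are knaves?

Nadia: knight, Jonas: knave, Tariq: knight, Ewan: knave, Dana: knight, Grace: knight

Consider Nadia. Suppose Nadia is a knave.
Then no assignment of the remaining roles makes every statement match its speaker's type — contradiction.
So Nadia is a knight.
Consider Jonas. Suppose Jonas is a knight.
Then no assignment of the remaining roles makes every statement match its speaker's type — contradiction.
So Jonas is a knave.
With that fixed, Ewan's statement is false, so Ewan is a knave.
Consider Tariq. Suppose Tariq is a knave.
Then Jonas's statement comes out true, contradicting Jonas being a knave.
So Tariq is a knight.
With that fixed, Grace's statement is true, so Grace is a knight.
Consider Dana. Suppose Dana is a knave.
Then Nadia's statement comes out false, contradicting Nadia being a knight.
So Dana is a knight.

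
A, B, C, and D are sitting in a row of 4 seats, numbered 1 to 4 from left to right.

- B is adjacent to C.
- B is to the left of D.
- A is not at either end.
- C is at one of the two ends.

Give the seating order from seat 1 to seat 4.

From clues 1–2: D is in {3,4}.
From clues 1–3: A → seat 3, D → seat 4.
From clues 1–4: C → seat 1, B → seat 2.

C, B, A, D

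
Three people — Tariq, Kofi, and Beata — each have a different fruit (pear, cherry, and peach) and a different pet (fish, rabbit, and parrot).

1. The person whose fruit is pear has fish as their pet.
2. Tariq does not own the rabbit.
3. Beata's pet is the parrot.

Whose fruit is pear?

With clues 1–3, Beata and Kofi are impossible for the one with fruit pear.
That leaves Tariq.

Tariq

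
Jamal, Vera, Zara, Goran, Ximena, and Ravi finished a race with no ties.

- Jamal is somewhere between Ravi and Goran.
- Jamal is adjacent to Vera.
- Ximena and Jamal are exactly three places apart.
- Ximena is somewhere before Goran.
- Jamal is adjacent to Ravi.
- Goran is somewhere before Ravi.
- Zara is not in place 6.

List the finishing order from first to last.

Zara, Ximena, Goran, Vera, Jamal, Ravi

From clue 1: Jamal is in {2,3,4,5}.
From clues 1–4: Jamal is in {2,4,5}.
From clues 1–6: Jamal is in {4,5}.
From clues 1–7: Zara → place 1, Ximena → place 2, Goran → place 3, Vera → place 4, Jamal → place 5, Ravi → place 6.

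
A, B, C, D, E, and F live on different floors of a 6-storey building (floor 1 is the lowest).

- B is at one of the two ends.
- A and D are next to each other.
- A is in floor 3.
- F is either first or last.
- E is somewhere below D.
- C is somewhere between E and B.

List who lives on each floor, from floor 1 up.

From clue 1: B is in {1,6}.
From clues 1–3: A → floor 3.
From clues 1–4: B is in {1,6}.
From clues 1–5: E → floor 2, D → floor 4, C → floor 5.
From clues 1–6: F → floor 1, B → floor 6.

F, E, A, D, C, B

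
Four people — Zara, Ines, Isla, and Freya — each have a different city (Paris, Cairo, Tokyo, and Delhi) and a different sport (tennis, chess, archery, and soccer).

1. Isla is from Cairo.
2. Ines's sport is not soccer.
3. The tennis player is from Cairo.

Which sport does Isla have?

With clues 1–3, archery, chess, and soccer are impossible for Isla's sport.
That leaves tennis.

tennis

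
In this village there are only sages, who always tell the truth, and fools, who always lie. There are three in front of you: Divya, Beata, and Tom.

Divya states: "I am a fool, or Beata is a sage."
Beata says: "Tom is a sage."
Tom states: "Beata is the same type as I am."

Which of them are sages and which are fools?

Divya: sage, Beata: sage, Tom: sage

Consider Divya. Suppose Divya is a fool.
Then Divya's own statement would have to be false, but it can't be — contradiction.
So Divya is a sage.
Consider Beata. Suppose Beata is a fool.
Then Divya's statement comes out false, contradicting Divya being a sage.
So Beata is a sage.
Consider Tom. Suppose Tom is a fool.
Then Beata's statement comes out false, contradicting Beata being a sage.
So Tom is a sage.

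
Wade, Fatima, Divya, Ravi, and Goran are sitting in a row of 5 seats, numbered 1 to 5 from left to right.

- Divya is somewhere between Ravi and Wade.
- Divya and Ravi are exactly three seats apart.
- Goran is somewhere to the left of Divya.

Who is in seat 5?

Wade

With clue 1, Divya is ruled out for seat 5.
With clues 1–2, Fatima and Goran are ruled out for seat 5.
With clues 1–3, Ravi is ruled out for seat 5.
So seat 5 is Wade.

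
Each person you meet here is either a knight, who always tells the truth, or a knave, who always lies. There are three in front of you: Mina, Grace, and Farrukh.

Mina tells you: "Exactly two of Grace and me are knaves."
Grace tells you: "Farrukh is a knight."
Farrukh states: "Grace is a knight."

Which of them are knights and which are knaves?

Consider Mina. Suppose Mina is a knight.
Then Mina's own statement would have to be true, but it can't be — contradiction.
So Mina is a knave.
Consider Grace. Suppose Grace is a knave.
Then Mina's statement comes out true, contradicting Mina being a knave.
So Grace is a knight.
With that fixed, Farrukh's statement is true, so Farrukh is a knight.

Mina: knave, Grace: knight, Farrukh: knight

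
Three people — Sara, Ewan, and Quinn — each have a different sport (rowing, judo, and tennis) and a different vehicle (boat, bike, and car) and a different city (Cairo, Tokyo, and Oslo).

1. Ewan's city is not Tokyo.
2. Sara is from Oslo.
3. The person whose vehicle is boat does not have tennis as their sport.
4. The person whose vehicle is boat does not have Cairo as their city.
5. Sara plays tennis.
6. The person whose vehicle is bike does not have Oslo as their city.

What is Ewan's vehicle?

bike

With clues 1–4, boat is impossible for Ewan's vehicle.
With clues 1–6, car is impossible for Ewan's vehicle.
That leaves bike.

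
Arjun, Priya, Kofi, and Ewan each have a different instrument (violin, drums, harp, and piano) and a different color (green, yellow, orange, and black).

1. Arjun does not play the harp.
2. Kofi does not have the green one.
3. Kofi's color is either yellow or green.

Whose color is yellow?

With clues 1–3, Arjun, Ewan, and Priya are impossible for the one with color yellow.
That leaves Kofi.

Kofi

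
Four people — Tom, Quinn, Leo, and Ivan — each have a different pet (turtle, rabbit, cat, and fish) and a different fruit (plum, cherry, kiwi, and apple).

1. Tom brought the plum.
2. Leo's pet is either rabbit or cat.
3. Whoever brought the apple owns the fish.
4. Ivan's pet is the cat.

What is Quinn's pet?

With clues 1–4, cat, rabbit, and turtle are impossible for Quinn's pet.
That leaves fish.

fish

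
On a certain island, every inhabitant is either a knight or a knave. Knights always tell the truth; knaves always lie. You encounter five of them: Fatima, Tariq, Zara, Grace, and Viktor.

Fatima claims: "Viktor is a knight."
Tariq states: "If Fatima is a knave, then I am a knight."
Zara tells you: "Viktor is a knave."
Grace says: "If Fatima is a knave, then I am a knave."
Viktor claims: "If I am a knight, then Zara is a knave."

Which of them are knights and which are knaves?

Fatima: knight, Tariq: knight, Zara: knave, Grace: knight, Viktor: knight

Consider Fatima. Suppose Fatima is a knave.
Then whichever role Grace has, Grace's statement has the wrong truth value — contradiction.
So Fatima is a knight.
With that fixed, Tariq's statement is true, so Tariq is a knight.
With that fixed, Grace's statement is true, so Grace is a knight.
Consider Zara. Suppose Zara is a knight.
Then whichever role Viktor has, Viktor's statement has the wrong truth value — contradiction.
So Zara is a knave.
With that fixed, Viktor's statement is true, so Viktor is a knight.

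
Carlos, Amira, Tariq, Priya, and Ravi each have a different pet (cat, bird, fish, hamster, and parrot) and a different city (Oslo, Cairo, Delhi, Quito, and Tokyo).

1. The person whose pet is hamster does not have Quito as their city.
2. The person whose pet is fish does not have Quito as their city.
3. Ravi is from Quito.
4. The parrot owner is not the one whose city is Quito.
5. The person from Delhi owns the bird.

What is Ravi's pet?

With clues 1–3, fish and hamster are impossible for Ravi's pet.
With clues 1–4, parrot is impossible for Ravi's pet.
With clues 1–5, bird is impossible for Ravi's pet.
That leaves cat.

cat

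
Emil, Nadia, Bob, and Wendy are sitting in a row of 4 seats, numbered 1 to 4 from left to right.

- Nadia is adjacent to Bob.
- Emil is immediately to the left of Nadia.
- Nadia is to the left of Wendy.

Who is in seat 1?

Emil

With clues 1–2, Bob and Nadia are ruled out for seat 1.
With clues 1–3, Wendy is ruled out for seat 1.
So seat 1 is Emil.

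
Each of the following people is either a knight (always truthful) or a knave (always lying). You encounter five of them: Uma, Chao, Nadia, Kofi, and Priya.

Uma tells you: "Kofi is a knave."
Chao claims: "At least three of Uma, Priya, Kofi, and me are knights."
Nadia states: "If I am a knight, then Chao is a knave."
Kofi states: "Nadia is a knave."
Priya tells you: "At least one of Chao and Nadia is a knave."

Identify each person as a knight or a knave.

Consider Uma. Suppose Uma is a knave.
Then no assignment of the remaining roles makes every statement match its speaker's type — contradiction.
So Uma is a knight.
Consider Chao. Suppose Chao is a knight.
Then whichever role Nadia has, Nadia's statement has the wrong truth value — contradiction.
So Chao is a knave.
With that fixed, Nadia's statement is true, so Nadia is a knight.
With that fixed, Kofi's statement is false, so Kofi is a knave.
With that fixed, Priya's statement is true, so Priya is a knight.

Uma: knight, Chao: knave, Nadia: knight, Kofi: knave, Priya: knight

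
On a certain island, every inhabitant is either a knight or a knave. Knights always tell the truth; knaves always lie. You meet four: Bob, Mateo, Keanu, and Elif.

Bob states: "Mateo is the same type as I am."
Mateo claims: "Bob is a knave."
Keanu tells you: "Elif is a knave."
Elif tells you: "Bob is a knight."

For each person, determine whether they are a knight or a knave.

Consider Bob. Suppose Bob is a knight.
Then no assignment of the remaining roles makes every statement match its speaker's type — contradiction.
So Bob is a knave.
With that fixed, Mateo's statement is true, so Mateo is a knight.
With that fixed, Elif's statement is false, so Elif is a knave.
With that fixed, Keanu's statement is true, so Keanu is a knight.

Bob: knave, Mateo: knight, Keanu: knight, Elif: knave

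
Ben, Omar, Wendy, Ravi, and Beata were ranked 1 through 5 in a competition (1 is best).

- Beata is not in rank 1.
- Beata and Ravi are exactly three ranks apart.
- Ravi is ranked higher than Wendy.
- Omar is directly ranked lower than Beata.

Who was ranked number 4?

Beata

With clues 1–2, Ravi is ruled out for rank 4.
With clues 1–4, Ben, Omar, and Wendy are ruled out for rank 4.
So rank 4 is Beata.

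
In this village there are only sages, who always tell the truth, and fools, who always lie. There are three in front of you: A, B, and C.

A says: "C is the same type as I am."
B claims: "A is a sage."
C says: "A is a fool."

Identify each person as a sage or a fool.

Consider A. Suppose A is a sage.
Then no assignment of the remaining roles makes every statement match its speaker's type — contradiction.
So A is a fool.
With that fixed, B's statement is false, so B is a fool.
With that fixed, C's statement is true, so C is a sage.

A: fool, B: fool, C: sage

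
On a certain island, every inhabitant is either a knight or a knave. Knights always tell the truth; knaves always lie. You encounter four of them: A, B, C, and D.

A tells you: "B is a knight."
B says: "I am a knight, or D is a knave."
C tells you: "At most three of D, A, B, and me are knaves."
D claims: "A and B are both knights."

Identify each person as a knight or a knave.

Consider A. Suppose A is a knave.
Then no assignment of the remaining roles makes every statement match its speaker's type — contradiction.
So A is a knight.
With that fixed, C's statement is true, so C is a knight.
Consider B. Suppose B is a knave.
Then A's statement comes out false, contradicting A being a knight.
So B is a knight.
With that fixed, D's statement is true, so D is a knight.

A: knight, B: knight, C: knight, D: knight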